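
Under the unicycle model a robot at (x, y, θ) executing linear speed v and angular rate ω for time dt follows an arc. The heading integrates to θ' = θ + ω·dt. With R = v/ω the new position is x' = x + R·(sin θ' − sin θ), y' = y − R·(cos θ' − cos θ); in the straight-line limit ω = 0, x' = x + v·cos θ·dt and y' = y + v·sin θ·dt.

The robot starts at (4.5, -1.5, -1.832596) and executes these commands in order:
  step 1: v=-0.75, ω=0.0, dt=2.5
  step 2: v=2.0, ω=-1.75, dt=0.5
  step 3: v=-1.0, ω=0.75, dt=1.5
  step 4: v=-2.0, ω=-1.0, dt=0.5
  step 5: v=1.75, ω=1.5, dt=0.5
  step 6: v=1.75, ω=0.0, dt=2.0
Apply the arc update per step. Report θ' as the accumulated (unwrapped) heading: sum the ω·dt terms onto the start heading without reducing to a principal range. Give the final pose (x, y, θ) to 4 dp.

step 1: θ'=-1.8326 (straight) → pose (4.9853, 0.3111, -1.8326)
step 2: θ'=-2.7076 (R=-1.1429) → pose (4.3619, -0.4300, -2.7076)
step 3: θ'=-1.5826 (R=-1.3333) → pose (5.1345, 0.7640, -1.5826)
step 4: θ'=-2.0826 (R=2.0000) → pose (5.3906, 1.7199, -2.0826)
step 5: θ'=-1.3326 (R=1.1667) → pose (5.2741, 0.8732, -1.3326)
step 6: θ'=-1.3326 (straight) → pose (6.0999, -2.5279, -1.3326)

(6.0999, -2.5279, -1.3326)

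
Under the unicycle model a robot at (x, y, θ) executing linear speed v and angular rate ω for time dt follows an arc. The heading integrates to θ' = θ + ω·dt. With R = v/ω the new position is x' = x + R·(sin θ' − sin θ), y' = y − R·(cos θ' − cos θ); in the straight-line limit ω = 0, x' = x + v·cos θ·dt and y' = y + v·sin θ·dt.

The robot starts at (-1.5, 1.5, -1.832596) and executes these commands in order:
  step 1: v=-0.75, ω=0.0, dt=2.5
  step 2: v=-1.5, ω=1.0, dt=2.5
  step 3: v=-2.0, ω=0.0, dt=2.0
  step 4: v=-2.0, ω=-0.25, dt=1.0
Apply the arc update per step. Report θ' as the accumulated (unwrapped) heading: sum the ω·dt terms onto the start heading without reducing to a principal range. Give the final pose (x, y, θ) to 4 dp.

step 1: θ'=-1.8326 (straight) → pose (-1.0147, 3.3111, -1.8326)
step 2: θ'=0.6674 (R=-1.5000) → pose (-3.3920, 4.8775, 0.6674)
step 3: θ'=0.6674 (straight) → pose (-6.5338, 2.4017, 0.6674)
step 4: θ'=0.4174 (R=8.0000) → pose (-8.2422, 1.3720, 0.4174)

(-8.2422, 1.3720, 0.4174)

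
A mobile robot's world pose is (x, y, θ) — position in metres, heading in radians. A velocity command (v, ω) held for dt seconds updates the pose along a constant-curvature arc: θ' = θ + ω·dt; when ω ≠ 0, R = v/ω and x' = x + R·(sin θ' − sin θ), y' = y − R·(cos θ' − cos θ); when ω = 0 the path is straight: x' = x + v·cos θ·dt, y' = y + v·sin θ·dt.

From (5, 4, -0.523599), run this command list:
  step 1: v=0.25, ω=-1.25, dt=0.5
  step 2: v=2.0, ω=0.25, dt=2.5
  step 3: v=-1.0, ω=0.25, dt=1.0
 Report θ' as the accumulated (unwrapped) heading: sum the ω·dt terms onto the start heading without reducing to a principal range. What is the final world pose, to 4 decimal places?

step 1: θ'=-1.1486 (R=-0.2000) → pose (5.0824, 3.9087, -1.1486)
step 2: θ'=-0.5236 (R=8.0000) → pose (8.3800, 0.2587, -0.5236)
step 3: θ'=-0.2736 (R=-4.0000) → pose (7.4608, 0.6458, -0.2736)

(7.4608, 0.6458, -0.2736)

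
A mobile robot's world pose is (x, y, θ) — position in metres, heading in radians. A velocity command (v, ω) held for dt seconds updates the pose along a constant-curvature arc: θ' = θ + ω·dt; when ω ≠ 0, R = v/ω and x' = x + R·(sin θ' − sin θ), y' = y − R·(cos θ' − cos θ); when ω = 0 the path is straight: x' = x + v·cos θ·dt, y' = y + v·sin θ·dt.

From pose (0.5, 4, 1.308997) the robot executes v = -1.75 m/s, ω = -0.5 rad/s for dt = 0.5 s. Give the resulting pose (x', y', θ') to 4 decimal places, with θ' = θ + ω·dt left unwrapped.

(0.1708, 3.1918, 1.0590)

θ' = 1.3090 + -0.5·0.5 = 1.0590
R = v/ω = -1.75/-0.5 = 3.5000
x' = 0.5 + 3.5000·(sin 1.0590 − sin 1.3090) = 0.1708
y' = 4 − 3.5000·(cos 1.0590 − cos 1.3090) = 3.1918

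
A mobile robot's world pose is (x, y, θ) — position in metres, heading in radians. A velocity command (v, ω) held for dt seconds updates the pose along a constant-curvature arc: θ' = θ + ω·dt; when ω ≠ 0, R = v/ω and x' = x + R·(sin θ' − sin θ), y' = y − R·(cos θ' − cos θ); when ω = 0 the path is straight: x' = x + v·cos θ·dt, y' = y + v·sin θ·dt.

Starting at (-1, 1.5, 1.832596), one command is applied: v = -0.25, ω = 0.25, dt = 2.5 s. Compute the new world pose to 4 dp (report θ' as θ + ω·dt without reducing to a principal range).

θ' = 1.8326 + 0.25·2.5 = 2.4576
R = v/ω = -0.25/0.25 = -1.0000
x' = -1 + -1.0000·(sin 2.4576 − sin 1.8326) = -0.6660
y' = 1.5 − -1.0000·(cos 2.4576 − cos 1.8326) = 0.9838

(-0.6660, 0.9838, 2.4576)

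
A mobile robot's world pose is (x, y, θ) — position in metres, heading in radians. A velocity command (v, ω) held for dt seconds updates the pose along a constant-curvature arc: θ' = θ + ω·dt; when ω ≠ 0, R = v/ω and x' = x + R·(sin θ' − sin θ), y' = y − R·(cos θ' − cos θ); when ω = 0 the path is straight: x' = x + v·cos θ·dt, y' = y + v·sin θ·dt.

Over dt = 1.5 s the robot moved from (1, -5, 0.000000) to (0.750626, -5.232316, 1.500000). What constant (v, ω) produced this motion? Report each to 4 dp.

Δθ = 1.500000 − 0.000000 = 1.500000
ω = Δθ/dt = 1.500000/1.5 = 1.0000
R = Δx/(sin θ' − sin θ) = -0.2500
v = R·ω = -0.2500·1.0000 = -0.2500

v = -0.2500, ω = 1.0000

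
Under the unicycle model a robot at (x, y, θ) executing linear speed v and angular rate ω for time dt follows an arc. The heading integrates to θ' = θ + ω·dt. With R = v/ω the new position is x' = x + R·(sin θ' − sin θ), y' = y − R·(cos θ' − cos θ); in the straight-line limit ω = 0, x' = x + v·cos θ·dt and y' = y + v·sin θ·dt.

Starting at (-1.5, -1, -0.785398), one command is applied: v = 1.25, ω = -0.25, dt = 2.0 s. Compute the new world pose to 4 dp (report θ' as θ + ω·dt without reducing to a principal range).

θ' = -0.7854 + -0.25·2.0 = -1.2854
R = v/ω = 1.25/-0.25 = -5.0000
x' = -1.5 + -5.0000·(sin -1.2854 − sin -0.7854) = -0.2378
y' = -1 − -5.0000·(cos -1.2854 − cos -0.7854) = -3.1278

(-0.2378, -3.1278, -1.2854)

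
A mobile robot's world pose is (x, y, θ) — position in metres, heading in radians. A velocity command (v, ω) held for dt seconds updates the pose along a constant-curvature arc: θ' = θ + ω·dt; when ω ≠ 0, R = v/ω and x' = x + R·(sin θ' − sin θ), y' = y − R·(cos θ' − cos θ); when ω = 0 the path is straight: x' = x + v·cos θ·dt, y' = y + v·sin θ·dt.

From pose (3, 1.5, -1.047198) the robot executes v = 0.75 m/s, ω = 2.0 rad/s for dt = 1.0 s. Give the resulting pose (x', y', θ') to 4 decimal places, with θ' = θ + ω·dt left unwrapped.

(3.6304, 1.4702, 0.9528)

θ' = -1.0472 + 2.0·1.0 = 0.9528
R = v/ω = 0.75/2.0 = 0.3750
x' = 3 + 0.3750·(sin 0.9528 − sin -1.0472) = 3.6304
y' = 1.5 − 0.3750·(cos 0.9528 − cos -1.0472) = 1.4702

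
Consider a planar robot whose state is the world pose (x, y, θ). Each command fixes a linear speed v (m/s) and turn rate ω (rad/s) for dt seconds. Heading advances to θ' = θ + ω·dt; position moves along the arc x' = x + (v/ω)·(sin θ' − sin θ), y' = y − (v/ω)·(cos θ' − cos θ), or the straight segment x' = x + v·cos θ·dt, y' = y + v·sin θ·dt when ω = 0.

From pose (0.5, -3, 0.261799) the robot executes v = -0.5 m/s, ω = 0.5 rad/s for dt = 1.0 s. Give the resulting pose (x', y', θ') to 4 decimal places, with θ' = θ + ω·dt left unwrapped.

(0.0686, -3.2423, 0.7618)

θ' = 0.2618 + 0.5·1.0 = 0.7618
R = v/ω = -0.5/0.5 = -1.0000
x' = 0.5 + -1.0000·(sin 0.7618 − sin 0.2618) = 0.0686
y' = -3 − -1.0000·(cos 0.7618 − cos 0.2618) = -3.2423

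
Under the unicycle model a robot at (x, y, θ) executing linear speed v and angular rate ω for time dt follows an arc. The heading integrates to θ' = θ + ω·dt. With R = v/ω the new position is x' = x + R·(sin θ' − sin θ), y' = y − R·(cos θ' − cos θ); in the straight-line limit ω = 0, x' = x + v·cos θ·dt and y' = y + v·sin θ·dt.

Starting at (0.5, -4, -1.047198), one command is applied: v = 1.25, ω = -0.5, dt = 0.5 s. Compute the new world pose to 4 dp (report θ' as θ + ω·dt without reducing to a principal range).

(0.7419, -4.5745, -1.2972)

θ' = -1.0472 + -0.5·0.5 = -1.2972
R = v/ω = 1.25/-0.5 = -2.5000
x' = 0.5 + -2.5000·(sin -1.2972 − sin -1.0472) = 0.7419
y' = -4 − -2.5000·(cos -1.2972 − cos -1.0472) = -4.5745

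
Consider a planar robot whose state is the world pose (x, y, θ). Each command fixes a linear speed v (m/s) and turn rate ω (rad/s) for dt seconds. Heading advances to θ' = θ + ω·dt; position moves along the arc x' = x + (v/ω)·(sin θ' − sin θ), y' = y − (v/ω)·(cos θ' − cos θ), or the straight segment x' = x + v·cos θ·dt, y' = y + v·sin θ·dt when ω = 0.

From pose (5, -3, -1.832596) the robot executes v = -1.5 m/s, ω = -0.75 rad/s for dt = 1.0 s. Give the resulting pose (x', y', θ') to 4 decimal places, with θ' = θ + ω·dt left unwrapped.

θ' = -1.8326 + -0.75·1.0 = -2.5826
R = v/ω = -1.5/-0.75 = 2.0000
x' = 5 + 2.0000·(sin -2.5826 − sin -1.8326) = 5.8712
y' = -3 − 2.0000·(cos -2.5826 − cos -1.8326) = -1.8221

(5.8712, -1.8221, -2.5826)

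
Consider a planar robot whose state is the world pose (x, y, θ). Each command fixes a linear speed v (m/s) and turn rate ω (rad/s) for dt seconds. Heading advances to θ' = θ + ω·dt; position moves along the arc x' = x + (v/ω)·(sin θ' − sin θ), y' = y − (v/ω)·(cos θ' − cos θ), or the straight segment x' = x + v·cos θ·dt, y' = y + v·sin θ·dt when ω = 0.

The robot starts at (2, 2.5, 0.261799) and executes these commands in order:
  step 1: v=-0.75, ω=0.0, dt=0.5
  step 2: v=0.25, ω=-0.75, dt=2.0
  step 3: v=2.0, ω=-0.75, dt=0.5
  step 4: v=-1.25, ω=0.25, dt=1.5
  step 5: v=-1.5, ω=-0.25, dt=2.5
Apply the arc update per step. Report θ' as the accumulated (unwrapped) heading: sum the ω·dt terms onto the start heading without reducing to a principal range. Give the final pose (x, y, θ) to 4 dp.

step 1: θ'=0.2618 (straight) → pose (1.6378, 2.4029, 0.2618)
step 2: θ'=-1.2382 (R=-0.3333) → pose (2.0391, 2.1898, -1.2382)
step 3: θ'=-1.6132 (R=-2.6667) → pose (2.1829, 1.2061, -1.6132)
step 4: θ'=-1.2382 (R=-5.0000) → pose (1.9133, 3.0505, -1.2382)
step 5: θ'=-1.8632 (R=6.0000) → pose (1.8392, 6.7391, -1.8632)

(1.8392, 6.7391, -1.8632)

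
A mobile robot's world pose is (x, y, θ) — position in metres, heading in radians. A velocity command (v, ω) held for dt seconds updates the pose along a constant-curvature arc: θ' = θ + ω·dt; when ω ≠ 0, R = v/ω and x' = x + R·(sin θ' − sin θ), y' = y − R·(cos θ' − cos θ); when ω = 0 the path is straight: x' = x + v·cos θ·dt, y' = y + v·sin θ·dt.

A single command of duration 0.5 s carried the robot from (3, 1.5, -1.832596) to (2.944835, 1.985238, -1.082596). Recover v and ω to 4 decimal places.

Δθ = -1.082596 − -1.832596 = 0.750000
ω = Δθ/dt = 0.750000/0.5 = 1.5000
R = −Δy/(cos θ' − cos θ) = -0.6667
v = R·ω = -0.6667·1.5000 = -1.0000

v = -1.0000, ω = 1.5000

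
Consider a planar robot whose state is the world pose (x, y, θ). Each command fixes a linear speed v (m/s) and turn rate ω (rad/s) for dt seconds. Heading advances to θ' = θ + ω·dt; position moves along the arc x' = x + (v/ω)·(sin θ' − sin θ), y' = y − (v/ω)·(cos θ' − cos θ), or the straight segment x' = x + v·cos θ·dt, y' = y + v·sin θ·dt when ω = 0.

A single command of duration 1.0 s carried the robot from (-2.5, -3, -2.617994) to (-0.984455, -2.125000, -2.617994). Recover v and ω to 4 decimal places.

Δθ = -2.617994 − -2.617994 = 0.000000
ω = Δθ/dt = 0.000000/1.0 = 0.0000
ω = 0 → v = (Δx·cos θ + Δy·sin θ)/dt = -1.7500

v = -1.7500, ω = 0.0000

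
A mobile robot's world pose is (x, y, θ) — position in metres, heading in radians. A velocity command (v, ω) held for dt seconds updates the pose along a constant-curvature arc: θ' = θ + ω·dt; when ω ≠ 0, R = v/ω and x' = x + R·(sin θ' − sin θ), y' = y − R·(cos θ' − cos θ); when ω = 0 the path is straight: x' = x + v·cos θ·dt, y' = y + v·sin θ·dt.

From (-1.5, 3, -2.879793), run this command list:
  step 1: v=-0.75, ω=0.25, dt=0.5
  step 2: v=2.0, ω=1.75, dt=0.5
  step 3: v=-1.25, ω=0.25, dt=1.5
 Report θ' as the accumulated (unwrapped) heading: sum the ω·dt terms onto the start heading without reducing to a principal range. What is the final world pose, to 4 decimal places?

step 1: θ'=-2.7548 (R=-3.0000) → pose (-1.1448, 3.1194, -2.7548)
step 2: θ'=-1.8798 (R=1.1429) → pose (-1.8024, 2.4085, -1.8798)
step 3: θ'=-1.5048 (R=-5.0000) → pose (-1.5765, 4.2588, -1.5048)

(-1.5765, 4.2588, -1.5048)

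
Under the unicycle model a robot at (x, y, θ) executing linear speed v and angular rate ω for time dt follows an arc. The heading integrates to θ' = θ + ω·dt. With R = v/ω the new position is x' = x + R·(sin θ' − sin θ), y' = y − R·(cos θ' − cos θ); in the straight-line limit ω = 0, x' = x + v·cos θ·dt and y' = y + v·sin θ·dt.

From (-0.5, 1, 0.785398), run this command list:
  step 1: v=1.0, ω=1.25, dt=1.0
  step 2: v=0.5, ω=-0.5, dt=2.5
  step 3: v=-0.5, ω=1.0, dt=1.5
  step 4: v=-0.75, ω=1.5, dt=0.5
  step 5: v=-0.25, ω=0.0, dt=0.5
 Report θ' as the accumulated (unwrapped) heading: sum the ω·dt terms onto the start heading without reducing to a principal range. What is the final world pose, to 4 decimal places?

(0.2613, 2.2153, 3.0354)

step 1: θ'=2.0354 (R=0.8000) → pose (-0.3505, 1.9241, 2.0354)
step 2: θ'=0.7854 (R=-1.0000) → pose (-0.1636, 3.0793, 0.7854)
step 3: θ'=2.2854 (R=-0.5000) → pose (-0.1877, 2.3981, 2.2854)
step 4: θ'=3.0354 (R=-0.5000) → pose (0.1370, 2.2286, 3.0354)
step 5: θ'=3.0354 (straight) → pose (0.2613, 2.2153, 3.0354)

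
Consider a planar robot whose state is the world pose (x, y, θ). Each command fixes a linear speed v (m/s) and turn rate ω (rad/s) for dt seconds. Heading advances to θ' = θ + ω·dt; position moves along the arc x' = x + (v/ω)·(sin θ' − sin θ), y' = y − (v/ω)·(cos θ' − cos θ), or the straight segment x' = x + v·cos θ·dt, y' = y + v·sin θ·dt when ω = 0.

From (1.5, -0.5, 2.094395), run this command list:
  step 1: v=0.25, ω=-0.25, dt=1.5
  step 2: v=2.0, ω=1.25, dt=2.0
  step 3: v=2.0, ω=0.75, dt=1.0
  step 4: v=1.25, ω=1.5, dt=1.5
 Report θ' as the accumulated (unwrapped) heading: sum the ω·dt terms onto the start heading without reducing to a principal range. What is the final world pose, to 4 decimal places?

step 1: θ'=1.7194 (R=-1.0000) → pose (1.3770, -0.1481, 1.7194)
step 2: θ'=4.2194 (R=1.6000) → pose (-1.6148, 0.3723, 4.2194)
step 3: θ'=4.9694 (R=2.6667) → pose (-1.8448, -1.5676, 4.9694)
step 4: θ'=7.2194 (R=0.8333) → pose (-0.3677, -1.8498, 7.2194)

(-0.3677, -1.8498, 7.2194)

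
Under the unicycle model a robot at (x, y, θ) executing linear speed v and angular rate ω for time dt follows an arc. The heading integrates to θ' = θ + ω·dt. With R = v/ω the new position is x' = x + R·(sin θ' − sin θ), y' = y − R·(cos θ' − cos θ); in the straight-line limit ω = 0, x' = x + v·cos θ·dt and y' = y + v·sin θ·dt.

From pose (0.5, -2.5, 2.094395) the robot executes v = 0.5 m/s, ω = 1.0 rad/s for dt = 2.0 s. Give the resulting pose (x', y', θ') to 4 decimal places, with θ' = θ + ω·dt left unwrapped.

θ' = 2.0944 + 1.0·2.0 = 4.0944
R = v/ω = 0.5/1.0 = 0.5000
x' = 0.5 + 0.5000·(sin 4.0944 − sin 2.0944) = -0.3405
y' = -2.5 − 0.5000·(cos 4.0944 − cos 2.0944) = -2.4603

(-0.3405, -2.4603, 4.0944)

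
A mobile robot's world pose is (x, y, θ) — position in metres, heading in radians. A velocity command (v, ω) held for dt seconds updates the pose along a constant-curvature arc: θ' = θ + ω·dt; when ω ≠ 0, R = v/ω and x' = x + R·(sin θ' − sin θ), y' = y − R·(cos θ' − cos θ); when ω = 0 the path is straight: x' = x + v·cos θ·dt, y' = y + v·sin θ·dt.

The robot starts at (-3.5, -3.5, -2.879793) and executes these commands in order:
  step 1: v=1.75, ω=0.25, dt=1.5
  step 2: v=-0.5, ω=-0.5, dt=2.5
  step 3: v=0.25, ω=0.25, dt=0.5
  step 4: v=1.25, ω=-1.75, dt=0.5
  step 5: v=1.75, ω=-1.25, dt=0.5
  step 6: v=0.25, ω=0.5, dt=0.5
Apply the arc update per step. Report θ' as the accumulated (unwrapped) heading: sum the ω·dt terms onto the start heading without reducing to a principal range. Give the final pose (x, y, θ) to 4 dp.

step 1: θ'=-2.5048 (R=7.0000) → pose (-5.8506, -4.6335, -2.5048)
step 2: θ'=-3.7548 (R=1.0000) → pose (-4.6805, -4.6197, -3.7548)
step 3: θ'=-3.6298 (R=1.0000) → pose (-4.7870, -4.5543, -3.6298)
step 4: θ'=-4.5048 (R=-0.7143) → pose (-5.1509, -4.0707, -4.5048)
step 5: θ'=-5.1298 (R=-1.4000) → pose (-5.0608, -3.2146, -5.1298)
step 6: θ'=-4.8798 (R=0.5000) → pose (-5.0248, -3.0952, -4.8798)

(-5.0248, -3.0952, -4.8798)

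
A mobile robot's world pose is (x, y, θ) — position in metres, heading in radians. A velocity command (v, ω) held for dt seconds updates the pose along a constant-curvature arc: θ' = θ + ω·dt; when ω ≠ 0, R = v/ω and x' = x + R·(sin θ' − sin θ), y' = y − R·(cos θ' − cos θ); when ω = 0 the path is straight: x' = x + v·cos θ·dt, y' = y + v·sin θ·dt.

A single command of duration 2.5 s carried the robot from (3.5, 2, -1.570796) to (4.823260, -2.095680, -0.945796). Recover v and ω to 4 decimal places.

v = 1.7500, ω = 0.2500

Δθ = -0.945796 − -1.570796 = 0.625000
ω = Δθ/dt = 0.625000/2.5 = 0.2500
R = −Δy/(cos θ' − cos θ) = 7.0000
v = R·ω = 7.0000·0.2500 = 1.7500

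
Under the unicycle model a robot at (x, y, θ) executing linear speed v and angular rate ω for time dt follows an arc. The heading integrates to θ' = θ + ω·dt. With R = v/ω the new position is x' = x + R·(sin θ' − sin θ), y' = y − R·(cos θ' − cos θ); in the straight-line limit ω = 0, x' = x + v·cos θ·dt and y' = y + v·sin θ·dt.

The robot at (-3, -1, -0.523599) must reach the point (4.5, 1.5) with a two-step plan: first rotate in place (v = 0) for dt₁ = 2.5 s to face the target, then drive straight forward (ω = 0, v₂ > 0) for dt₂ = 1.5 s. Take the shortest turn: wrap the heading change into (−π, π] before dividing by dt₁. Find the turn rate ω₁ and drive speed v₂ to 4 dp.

heading to target = atan2(1.5−-1, 4.5−-3) = 0.3218
Δθ = wrap(0.3218 − -0.5236) = 0.8453; ω₁ = Δθ/dt₁ = 0.3381
distance = √((4.5−-3)² + (1.5−-1)²) = 7.9057; v₂ = distance/dt₂ = 5.2705

ω₁ = 0.3381, v₂ = 5.2705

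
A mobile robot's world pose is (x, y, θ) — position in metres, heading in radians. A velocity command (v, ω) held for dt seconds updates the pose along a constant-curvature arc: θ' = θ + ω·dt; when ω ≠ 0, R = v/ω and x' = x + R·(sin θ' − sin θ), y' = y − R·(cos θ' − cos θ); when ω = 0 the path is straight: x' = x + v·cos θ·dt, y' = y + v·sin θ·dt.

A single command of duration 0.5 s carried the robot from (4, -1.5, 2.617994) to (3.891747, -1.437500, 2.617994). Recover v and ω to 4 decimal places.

Δθ = 2.617994 − 2.617994 = 0.000000
ω = Δθ/dt = 0.000000/0.5 = 0.0000
ω = 0 → v = (Δx·cos θ + Δy·sin θ)/dt = 0.2500

v = 0.2500, ω = 0.0000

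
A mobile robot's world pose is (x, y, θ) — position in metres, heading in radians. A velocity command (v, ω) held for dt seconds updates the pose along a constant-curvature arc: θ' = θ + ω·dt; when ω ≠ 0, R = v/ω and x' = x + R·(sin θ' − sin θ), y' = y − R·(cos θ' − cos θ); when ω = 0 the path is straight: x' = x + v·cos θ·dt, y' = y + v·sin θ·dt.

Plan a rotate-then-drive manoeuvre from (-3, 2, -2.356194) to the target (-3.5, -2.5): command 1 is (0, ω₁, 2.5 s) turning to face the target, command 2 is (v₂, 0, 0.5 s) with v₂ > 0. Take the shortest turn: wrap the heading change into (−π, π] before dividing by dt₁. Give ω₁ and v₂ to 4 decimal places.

ω₁ = 0.2699, v₂ = 9.0554

heading to target = atan2(-2.5−2, -3.5−-3) = -1.6815
Δθ = wrap(-1.6815 − -2.3562) = 0.6747; ω₁ = Δθ/dt₁ = 0.2699
distance = √((-3.5−-3)² + (-2.5−2)²) = 4.5277; v₂ = distance/dt₂ = 9.0554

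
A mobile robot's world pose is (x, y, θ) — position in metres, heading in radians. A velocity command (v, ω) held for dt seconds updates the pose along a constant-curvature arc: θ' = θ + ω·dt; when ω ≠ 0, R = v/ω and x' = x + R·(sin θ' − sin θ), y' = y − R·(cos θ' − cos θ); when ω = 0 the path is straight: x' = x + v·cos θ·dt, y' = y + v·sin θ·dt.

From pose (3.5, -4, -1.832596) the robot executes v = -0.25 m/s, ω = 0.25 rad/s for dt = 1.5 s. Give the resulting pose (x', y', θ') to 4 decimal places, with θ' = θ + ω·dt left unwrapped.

θ' = -1.8326 + 0.25·1.5 = -1.4576
R = v/ω = -0.25/0.25 = -1.0000
x' = 3.5 + -1.0000·(sin -1.4576 − sin -1.8326) = 3.5277
y' = -4 − -1.0000·(cos -1.4576 − cos -1.8326) = -3.6282

(3.5277, -3.6282, -1.4576)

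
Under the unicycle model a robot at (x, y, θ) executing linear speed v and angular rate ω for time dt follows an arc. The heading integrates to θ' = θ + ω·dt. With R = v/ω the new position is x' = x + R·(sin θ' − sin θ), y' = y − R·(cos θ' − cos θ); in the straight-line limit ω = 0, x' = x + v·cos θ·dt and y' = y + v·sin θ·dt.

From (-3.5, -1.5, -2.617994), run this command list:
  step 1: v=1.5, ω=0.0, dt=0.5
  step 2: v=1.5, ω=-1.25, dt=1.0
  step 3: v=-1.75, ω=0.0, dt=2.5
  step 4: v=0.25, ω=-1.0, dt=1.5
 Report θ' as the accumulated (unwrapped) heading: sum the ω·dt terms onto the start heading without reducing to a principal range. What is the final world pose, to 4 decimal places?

step 1: θ'=-2.6180 (straight) → pose (-4.1495, -1.8750, -2.6180)
step 2: θ'=-3.8680 (R=-1.2000) → pose (-5.5465, -1.7329, -3.8680)
step 3: θ'=-3.8680 (straight) → pose (-2.2759, -4.6387, -3.8680)
step 4: θ'=-5.3680 (R=-0.2500) → pose (-2.3080, -4.2994, -5.3680)

(-2.3080, -4.2994, -5.3680)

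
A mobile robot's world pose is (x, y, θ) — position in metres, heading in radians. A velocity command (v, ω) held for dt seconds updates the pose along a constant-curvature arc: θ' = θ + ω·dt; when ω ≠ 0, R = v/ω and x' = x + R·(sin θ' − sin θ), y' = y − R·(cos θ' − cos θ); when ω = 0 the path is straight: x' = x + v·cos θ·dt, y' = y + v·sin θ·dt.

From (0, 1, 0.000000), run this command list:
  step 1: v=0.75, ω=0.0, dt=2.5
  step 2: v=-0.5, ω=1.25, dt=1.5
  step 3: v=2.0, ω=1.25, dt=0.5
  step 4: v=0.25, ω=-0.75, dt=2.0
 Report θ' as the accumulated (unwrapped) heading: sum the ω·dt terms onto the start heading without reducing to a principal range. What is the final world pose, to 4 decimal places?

step 1: θ'=0.0000 (straight) → pose (1.8750, 1.0000, 0.0000)
step 2: θ'=1.8750 (R=-0.4000) → pose (1.4934, 0.4802, 1.8750)
step 3: θ'=2.5000 (R=1.6000) → pose (0.9244, 1.2828, 2.5000)
step 4: θ'=1.0000 (R=-0.3333) → pose (0.8434, 1.7299, 1.0000)

(0.8434, 1.7299, 1.0000)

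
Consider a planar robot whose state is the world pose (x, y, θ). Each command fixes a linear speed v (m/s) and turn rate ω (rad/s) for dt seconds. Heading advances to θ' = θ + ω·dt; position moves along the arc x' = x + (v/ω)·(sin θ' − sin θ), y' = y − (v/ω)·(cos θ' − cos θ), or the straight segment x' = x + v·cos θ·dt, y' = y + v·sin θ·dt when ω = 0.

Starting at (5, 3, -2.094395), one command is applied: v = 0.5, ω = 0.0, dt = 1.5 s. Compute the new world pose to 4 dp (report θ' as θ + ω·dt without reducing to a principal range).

(4.6250, 2.3505, -2.0944)

θ' = -2.0944 + 0.0·1.5 = -2.0944
ω = 0 → straight: x' = 5 + 0.5·cos(-2.0944)·1.5 = 4.6250
y' = 3 + 0.5·sin(-2.0944)·1.5 = 2.3505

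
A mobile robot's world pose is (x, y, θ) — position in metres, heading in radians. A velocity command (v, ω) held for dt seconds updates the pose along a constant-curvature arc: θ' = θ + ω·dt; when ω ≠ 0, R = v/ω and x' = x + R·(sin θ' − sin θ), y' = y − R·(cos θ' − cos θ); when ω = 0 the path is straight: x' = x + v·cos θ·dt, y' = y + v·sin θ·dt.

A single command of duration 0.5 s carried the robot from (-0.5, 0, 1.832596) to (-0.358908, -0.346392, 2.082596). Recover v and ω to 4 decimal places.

v = -0.7500, ω = 0.5000

Δθ = 2.082596 − 1.832596 = 0.250000
ω = Δθ/dt = 0.250000/0.5 = 0.5000
R = −Δy/(cos θ' − cos θ) = -1.5000
v = R·ω = -1.5000·0.5000 = -0.7500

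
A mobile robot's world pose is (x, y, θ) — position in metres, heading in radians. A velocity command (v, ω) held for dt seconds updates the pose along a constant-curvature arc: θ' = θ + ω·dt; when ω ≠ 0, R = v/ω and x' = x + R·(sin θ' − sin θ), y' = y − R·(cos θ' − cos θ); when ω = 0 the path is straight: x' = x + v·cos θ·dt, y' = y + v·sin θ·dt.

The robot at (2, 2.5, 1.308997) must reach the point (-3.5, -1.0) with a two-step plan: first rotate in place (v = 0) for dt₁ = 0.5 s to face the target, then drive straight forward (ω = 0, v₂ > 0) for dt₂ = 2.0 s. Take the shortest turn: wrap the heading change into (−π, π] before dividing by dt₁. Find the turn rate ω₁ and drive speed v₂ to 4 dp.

ω₁ = 4.7986, v₂ = 3.2596

heading to target = atan2(-1−2.5, -3.5−2) = -2.5749
Δθ = wrap(-2.5749 − 1.3090) = 2.3993; ω₁ = Δθ/dt₁ = 4.7986
distance = √((-3.5−2)² + (-1−2.5)²) = 6.5192; v₂ = distance/dt₂ = 3.2596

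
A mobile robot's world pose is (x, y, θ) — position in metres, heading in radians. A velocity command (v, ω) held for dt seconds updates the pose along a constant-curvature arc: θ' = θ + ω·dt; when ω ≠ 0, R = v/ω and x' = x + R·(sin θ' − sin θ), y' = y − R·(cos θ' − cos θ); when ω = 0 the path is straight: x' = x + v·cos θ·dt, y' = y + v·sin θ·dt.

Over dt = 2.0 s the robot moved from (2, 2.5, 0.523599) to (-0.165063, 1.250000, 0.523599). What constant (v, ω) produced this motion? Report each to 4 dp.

Δθ = 0.523599 − 0.523599 = 0.000000
ω = Δθ/dt = 0.000000/2.0 = 0.0000
ω = 0 → v = (Δx·cos θ + Δy·sin θ)/dt = -1.2500

v = -1.2500, ω = 0.0000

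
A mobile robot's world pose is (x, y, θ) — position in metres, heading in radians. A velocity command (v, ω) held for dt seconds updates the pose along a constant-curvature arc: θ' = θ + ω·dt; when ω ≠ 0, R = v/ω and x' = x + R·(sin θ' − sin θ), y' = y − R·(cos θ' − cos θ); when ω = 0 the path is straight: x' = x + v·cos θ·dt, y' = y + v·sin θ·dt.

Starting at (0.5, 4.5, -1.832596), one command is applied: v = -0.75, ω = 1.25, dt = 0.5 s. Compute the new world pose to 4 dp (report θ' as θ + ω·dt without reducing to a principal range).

θ' = -1.8326 + 1.25·0.5 = -1.2076
R = v/ω = -0.75/1.25 = -0.6000
x' = 0.5 + -0.6000·(sin -1.2076 − sin -1.8326) = 0.4813
y' = 4.5 − -0.6000·(cos -1.2076 − cos -1.8326) = 4.8685

(0.4813, 4.8685, -1.2076)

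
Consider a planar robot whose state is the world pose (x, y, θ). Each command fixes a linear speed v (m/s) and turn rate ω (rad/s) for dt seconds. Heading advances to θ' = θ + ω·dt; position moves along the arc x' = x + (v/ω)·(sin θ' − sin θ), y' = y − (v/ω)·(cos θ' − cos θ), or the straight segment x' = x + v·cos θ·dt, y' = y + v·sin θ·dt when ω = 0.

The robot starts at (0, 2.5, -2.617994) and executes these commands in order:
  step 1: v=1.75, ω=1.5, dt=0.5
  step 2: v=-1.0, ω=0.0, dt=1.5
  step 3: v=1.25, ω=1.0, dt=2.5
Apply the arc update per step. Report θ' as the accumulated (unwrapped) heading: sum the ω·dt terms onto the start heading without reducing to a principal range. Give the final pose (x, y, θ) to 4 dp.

(1.8407, 1.8909, 0.6320)

step 1: θ'=-1.8680 (R=1.1667) → pose (-0.5322, 1.8313, -1.8680)
step 2: θ'=-1.8680 (straight) → pose (-0.0929, 3.2655, -1.8680)
step 3: θ'=0.6320 (R=1.2500) → pose (1.8407, 1.8909, 0.6320)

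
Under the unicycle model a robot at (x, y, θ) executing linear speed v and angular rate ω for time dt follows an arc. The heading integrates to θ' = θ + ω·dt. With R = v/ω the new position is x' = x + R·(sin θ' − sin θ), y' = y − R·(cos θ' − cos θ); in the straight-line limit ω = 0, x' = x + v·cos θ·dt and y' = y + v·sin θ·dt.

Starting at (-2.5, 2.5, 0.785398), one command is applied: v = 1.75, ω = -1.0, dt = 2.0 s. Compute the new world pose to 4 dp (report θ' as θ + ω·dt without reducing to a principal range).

(0.3776, 1.8728, -1.2146)

θ' = 0.7854 + -1.0·2.0 = -1.2146
R = v/ω = 1.75/-1.0 = -1.7500
x' = -2.5 + -1.7500·(sin -1.2146 − sin 0.7854) = 0.3776
y' = 2.5 − -1.7500·(cos -1.2146 − cos 0.7854) = 1.8728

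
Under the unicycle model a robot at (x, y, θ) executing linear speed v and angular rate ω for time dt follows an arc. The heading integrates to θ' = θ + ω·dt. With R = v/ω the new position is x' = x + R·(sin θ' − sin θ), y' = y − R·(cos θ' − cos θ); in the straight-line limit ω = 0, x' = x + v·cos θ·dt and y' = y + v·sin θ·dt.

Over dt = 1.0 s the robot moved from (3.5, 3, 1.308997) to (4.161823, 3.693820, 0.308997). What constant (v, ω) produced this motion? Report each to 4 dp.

v = 1.0000, ω = -1.0000

Δθ = 0.308997 − 1.308997 = -1.000000
ω = Δθ/dt = -1.000000/1.0 = -1.0000
R = −Δy/(cos θ' − cos θ) = -1.0000
v = R·ω = -1.0000·-1.0000 = 1.0000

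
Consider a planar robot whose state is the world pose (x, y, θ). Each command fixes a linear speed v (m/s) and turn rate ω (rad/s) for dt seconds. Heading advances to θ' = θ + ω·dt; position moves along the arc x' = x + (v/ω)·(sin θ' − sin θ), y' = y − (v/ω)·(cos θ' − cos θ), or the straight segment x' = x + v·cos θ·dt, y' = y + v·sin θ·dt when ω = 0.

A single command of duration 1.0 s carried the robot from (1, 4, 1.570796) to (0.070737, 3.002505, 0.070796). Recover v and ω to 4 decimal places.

Δθ = 0.070796 − 1.570796 = -1.500000
ω = Δθ/dt = -1.500000/1.0 = -1.5000
R = −Δy/(cos θ' − cos θ) = 1.0000
v = R·ω = 1.0000·-1.5000 = -1.5000

v = -1.5000, ω = -1.5000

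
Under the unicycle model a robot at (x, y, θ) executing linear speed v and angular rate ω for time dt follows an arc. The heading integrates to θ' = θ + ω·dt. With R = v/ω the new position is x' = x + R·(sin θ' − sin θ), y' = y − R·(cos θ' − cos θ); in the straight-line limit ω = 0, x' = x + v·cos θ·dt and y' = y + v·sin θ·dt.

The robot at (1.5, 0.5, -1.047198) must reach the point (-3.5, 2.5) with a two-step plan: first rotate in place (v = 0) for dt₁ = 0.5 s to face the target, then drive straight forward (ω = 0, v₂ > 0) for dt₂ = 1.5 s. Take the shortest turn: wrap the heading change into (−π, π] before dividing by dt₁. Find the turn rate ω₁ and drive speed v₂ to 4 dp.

heading to target = atan2(2.5−0.5, -3.5−1.5) = 2.7611
Δθ = wrap(2.7611 − -1.0472) = -2.4749; ω₁ = Δθ/dt₁ = -4.9498
distance = √((-3.5−1.5)² + (2.5−0.5)²) = 5.3852; v₂ = distance/dt₂ = 3.5901

ω₁ = -4.9498, v₂ = 3.5901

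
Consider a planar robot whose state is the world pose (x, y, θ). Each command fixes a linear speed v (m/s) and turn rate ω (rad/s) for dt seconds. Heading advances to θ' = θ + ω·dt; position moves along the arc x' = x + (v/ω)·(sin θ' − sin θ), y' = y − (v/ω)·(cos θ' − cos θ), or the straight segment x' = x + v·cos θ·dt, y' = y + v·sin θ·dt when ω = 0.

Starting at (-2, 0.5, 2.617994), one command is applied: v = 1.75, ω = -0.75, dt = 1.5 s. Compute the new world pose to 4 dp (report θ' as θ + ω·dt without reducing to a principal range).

(-3.1596, 2.7021, 1.4930)

θ' = 2.6180 + -0.75·1.5 = 1.4930
R = v/ω = 1.75/-0.75 = -2.3333
x' = -2 + -2.3333·(sin 1.4930 − sin 2.6180) = -3.1596
y' = 0.5 − -2.3333·(cos 1.4930 − cos 2.6180) = 2.7021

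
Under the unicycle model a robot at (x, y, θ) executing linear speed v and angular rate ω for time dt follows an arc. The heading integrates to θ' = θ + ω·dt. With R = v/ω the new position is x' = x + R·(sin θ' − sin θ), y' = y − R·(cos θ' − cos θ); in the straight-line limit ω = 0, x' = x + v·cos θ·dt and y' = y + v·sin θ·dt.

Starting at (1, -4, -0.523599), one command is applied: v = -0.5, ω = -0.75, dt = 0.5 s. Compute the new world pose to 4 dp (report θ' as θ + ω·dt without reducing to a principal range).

θ' = -0.5236 + -0.75·0.5 = -0.8986
R = v/ω = -0.5/-0.75 = 0.6667
x' = 1 + 0.6667·(sin -0.8986 − sin -0.5236) = 0.8117
y' = -4 − 0.6667·(cos -0.8986 − cos -0.5236) = -3.8378

(0.8117, -3.8378, -0.8986)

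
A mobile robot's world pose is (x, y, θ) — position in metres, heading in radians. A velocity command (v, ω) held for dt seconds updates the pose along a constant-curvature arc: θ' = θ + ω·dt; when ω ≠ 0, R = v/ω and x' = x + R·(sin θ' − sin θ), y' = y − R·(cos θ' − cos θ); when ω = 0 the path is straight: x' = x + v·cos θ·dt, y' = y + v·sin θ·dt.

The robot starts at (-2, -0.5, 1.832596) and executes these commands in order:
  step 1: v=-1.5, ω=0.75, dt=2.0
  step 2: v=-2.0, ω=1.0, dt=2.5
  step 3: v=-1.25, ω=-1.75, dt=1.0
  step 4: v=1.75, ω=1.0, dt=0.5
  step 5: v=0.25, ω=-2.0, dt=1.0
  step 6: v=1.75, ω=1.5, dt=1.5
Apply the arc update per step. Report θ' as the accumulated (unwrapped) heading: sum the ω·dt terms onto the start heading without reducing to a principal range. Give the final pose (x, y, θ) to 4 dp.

(-1.7516, 0.8587, 4.8326)

step 1: θ'=3.3326 (R=-2.0000) → pose (0.3115, -1.9460, 3.3326)
step 2: θ'=5.8326 (R=-2.0000) → pose (0.8028, 1.8180, 5.8326)
step 3: θ'=4.0826 (R=0.7143) → pose (0.5367, 2.8817, 4.0826)
step 4: θ'=4.5826 (R=1.7500) → pose (0.2156, 2.0775, 4.5826)
step 5: θ'=2.5826 (R=-0.1250) → pose (0.0254, 1.9877, 2.5826)
step 6: θ'=4.8326 (R=1.1667) → pose (-1.7516, 0.8587, 4.8326)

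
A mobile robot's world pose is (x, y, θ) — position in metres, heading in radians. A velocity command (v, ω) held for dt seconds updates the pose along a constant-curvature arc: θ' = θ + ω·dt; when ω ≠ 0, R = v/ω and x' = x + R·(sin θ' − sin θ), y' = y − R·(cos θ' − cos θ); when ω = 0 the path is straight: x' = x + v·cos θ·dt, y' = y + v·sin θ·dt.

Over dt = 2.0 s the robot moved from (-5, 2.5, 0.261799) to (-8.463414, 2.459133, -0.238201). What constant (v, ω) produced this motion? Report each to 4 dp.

Δθ = -0.238201 − 0.261799 = -0.500000
ω = Δθ/dt = -0.500000/2.0 = -0.2500
R = Δx/(sin θ' − sin θ) = 7.0000
v = R·ω = 7.0000·-0.2500 = -1.7500

v = -1.7500, ω = -0.2500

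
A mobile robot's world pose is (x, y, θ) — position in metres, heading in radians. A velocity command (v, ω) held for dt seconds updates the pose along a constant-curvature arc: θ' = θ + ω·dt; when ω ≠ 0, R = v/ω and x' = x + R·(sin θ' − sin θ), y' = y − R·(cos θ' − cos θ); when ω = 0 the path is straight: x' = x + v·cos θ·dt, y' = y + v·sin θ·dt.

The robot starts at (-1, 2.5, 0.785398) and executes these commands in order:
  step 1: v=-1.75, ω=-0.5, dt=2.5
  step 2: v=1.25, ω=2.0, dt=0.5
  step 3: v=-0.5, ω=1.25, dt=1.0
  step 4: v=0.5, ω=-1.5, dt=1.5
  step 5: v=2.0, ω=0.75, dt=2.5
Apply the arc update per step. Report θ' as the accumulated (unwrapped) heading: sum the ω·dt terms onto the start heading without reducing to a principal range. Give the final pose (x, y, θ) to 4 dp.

step 1: θ'=-0.4646 (R=3.5000) → pose (-5.0431, 1.8459, -0.4646)
step 2: θ'=0.5354 (R=0.6250) → pose (-4.4442, 1.8671, 0.5354)
step 3: θ'=1.7854 (R=-0.4000) → pose (-4.6310, 1.4379, 1.7854)
step 4: θ'=-0.4646 (R=-0.3333) → pose (-4.1559, 1.8069, -0.4646)
step 5: θ'=1.4104 (R=2.6667) → pose (-0.3286, 3.7650, 1.4104)

(-0.3286, 3.7650, 1.4104)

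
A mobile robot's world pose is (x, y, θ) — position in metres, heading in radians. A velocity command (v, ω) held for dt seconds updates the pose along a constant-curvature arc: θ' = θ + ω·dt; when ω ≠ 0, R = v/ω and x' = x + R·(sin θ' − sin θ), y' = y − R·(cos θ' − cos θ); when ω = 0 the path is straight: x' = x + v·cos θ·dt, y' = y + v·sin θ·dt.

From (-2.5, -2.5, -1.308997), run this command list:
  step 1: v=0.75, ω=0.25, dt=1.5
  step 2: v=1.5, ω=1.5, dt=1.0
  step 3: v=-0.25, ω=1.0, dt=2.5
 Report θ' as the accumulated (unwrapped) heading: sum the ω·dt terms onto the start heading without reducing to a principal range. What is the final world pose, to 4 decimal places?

(-0.5588, -4.2171, 3.0660)

step 1: θ'=-0.9340 (R=3.0000) → pose (-2.0142, -3.5074, -0.9340)
step 2: θ'=0.5660 (R=1.0000) → pose (-0.6740, -3.7568, 0.5660)
step 3: θ'=3.0660 (R=-0.2500) → pose (-0.5588, -4.2171, 3.0660)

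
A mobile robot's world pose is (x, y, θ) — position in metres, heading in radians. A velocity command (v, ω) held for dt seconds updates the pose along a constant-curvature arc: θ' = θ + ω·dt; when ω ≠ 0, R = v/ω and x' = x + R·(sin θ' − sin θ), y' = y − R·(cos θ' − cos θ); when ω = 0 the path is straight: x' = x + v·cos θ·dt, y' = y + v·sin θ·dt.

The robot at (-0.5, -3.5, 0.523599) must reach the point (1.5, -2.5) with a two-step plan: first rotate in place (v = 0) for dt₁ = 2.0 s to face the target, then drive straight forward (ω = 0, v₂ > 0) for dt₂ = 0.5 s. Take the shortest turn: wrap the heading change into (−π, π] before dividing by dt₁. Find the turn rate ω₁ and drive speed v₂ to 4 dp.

heading to target = atan2(-2.5−-3.5, 1.5−-0.5) = 0.4636
Δθ = wrap(0.4636 − 0.5236) = -0.0600; ω₁ = Δθ/dt₁ = -0.0300
distance = √((1.5−-0.5)² + (-2.5−-3.5)²) = 2.2361; v₂ = distance/dt₂ = 4.4721

ω₁ = -0.0300, v₂ = 4.4721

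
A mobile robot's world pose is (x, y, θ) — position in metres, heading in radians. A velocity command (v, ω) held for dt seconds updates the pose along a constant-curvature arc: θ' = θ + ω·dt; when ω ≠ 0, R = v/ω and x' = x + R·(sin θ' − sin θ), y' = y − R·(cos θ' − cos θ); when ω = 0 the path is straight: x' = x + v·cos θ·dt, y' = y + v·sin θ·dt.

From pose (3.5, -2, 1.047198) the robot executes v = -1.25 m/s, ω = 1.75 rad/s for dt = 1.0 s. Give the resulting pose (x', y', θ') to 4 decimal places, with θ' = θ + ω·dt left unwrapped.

θ' = 1.0472 + 1.75·1.0 = 2.7972
R = v/ω = -1.25/1.75 = -0.7143
x' = 3.5 + -0.7143·(sin 2.7972 − sin 1.0472) = 3.8774
y' = -2 − -0.7143·(cos 2.7972 − cos 1.0472) = -3.0295

(3.8774, -3.0295, 2.7972)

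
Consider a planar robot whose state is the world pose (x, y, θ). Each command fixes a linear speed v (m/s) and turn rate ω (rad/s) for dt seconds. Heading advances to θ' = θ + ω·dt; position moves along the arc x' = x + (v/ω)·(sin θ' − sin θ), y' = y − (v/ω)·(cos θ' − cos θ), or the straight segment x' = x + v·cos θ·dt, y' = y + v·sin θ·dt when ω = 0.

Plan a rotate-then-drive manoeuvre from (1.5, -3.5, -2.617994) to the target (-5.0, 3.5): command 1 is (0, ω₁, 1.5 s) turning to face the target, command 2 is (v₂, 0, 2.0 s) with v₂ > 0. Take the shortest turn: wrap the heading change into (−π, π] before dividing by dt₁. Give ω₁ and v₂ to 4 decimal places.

heading to target = atan2(3.5−-3.5, -5−1.5) = 2.3192
Δθ = wrap(2.3192 − -2.6180) = -1.3460; ω₁ = Δθ/dt₁ = -0.8973
distance = √((-5−1.5)² + (3.5−-3.5)²) = 9.5525; v₂ = distance/dt₂ = 4.7762

ω₁ = -0.8973, v₂ = 4.7762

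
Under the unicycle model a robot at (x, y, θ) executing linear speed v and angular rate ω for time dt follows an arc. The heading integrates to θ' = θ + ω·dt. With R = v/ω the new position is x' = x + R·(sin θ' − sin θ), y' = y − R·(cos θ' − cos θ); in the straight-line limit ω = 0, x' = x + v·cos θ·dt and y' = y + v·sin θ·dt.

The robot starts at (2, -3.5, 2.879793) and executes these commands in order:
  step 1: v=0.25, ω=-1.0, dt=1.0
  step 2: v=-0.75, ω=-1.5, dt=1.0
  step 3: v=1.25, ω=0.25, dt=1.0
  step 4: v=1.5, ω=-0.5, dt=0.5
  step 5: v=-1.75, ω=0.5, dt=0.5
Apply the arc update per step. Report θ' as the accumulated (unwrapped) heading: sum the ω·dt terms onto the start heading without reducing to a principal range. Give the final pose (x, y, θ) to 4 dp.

step 1: θ'=1.8798 (R=-0.2500) → pose (1.8265, -3.3345, 1.8798)
step 2: θ'=0.3798 (R=0.5000) → pose (1.5356, -3.9510, 0.3798)
step 3: θ'=0.6298 (R=5.0000) → pose (2.6268, -3.3480, 0.6298)
step 4: θ'=0.3798 (R=-3.0000) → pose (3.2816, -2.9862, 0.3798)
step 5: θ'=0.6298 (R=-3.5000) → pose (2.5177, -3.4083, 0.6298)

(2.5177, -3.4083, 0.6298)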